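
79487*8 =635896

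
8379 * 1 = 8379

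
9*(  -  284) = - 2556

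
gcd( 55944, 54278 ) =14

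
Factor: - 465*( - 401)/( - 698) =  - 2^ ( - 1)  *  3^1*5^1*31^1* 349^ ( - 1 )* 401^1  =  - 186465/698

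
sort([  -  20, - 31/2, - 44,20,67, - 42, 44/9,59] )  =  [ - 44, - 42,-20, - 31/2,  44/9, 20, 59,67]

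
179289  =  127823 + 51466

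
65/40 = 13/8 =1.62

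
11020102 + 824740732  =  835760834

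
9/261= 1/29  =  0.03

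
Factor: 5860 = 2^2 * 5^1*293^1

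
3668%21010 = 3668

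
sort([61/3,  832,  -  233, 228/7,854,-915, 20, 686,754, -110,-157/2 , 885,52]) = [  -  915 ,-233, - 110, - 157/2,  20, 61/3, 228/7, 52,686, 754, 832, 854, 885 ] 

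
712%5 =2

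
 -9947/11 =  - 905+ 8/11= -904.27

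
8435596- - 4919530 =13355126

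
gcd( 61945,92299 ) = 1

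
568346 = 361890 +206456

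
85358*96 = 8194368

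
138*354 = 48852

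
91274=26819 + 64455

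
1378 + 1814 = 3192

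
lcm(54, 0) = 0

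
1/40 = 1/40 = 0.03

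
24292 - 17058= 7234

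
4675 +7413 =12088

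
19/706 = 19/706 = 0.03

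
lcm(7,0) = 0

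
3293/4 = 823 + 1/4= 823.25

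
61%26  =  9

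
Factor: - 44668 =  - 2^2*13^1*859^1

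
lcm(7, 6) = 42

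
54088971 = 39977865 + 14111106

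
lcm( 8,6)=24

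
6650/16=3325/8 = 415.62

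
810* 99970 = 80975700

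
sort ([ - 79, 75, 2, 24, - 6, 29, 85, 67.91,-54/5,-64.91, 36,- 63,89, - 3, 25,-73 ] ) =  [-79,-73 ,-64.91,-63, - 54/5, - 6 , - 3,2, 24,25, 29,36, 67.91,75, 85, 89]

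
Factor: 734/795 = 2^1*3^(- 1)*5^ (-1)*53^( - 1 ) * 367^1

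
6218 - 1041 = 5177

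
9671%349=248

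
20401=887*23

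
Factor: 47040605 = 5^1 * 701^1*13421^1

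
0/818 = 0 = 0.00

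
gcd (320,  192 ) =64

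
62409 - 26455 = 35954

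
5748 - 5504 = 244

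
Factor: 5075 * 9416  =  2^3*5^2*7^1*11^1*29^1 *107^1 = 47786200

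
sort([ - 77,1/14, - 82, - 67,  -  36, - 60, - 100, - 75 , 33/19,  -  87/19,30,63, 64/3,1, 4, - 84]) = [-100, - 84, - 82, - 77, - 75 , - 67, - 60, - 36, - 87/19,1/14,1,33/19 , 4 , 64/3, 30,63]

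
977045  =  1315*743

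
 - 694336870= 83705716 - 778042586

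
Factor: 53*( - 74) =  - 3922 = - 2^1*37^1 * 53^1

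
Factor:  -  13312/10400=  - 32/25 = - 2^5 * 5^(-2 ) 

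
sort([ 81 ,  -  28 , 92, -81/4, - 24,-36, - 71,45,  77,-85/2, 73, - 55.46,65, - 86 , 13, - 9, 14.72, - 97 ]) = [ - 97, - 86, - 71, - 55.46, - 85/2, - 36, - 28, - 24, - 81/4, - 9, 13,14.72,45,65,73, 77, 81,92 ] 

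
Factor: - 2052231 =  - 3^1*31^1 * 22067^1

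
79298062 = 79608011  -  309949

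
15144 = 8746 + 6398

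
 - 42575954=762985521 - 805561475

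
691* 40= 27640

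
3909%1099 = 612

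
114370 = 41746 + 72624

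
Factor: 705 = 3^1*5^1*47^1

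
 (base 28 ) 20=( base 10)56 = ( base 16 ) 38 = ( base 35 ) 1L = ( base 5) 211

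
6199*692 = 4289708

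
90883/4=22720+3/4 = 22720.75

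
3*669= 2007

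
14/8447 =14/8447= 0.00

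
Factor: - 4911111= - 3^4*60631^1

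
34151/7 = 34151/7=4878.71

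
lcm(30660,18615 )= 521220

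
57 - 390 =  - 333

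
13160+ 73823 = 86983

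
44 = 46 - 2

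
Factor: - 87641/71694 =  - 2^( - 1) *3^( - 2)*7^( -1 )*569^( -1 )*87641^1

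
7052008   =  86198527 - 79146519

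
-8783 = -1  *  8783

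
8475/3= 2825=2825.00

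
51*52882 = 2696982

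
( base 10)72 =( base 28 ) 2g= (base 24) 30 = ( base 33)26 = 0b1001000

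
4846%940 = 146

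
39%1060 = 39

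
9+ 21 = 30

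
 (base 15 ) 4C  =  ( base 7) 132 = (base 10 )72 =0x48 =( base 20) 3c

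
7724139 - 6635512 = 1088627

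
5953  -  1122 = 4831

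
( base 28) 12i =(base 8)1532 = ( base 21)1ji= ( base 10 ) 858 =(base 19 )273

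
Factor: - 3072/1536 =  -2^1 = - 2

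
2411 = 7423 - 5012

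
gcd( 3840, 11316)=12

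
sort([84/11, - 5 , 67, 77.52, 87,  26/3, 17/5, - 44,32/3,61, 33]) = [-44, - 5, 17/5 , 84/11,26/3,  32/3,33, 61,67, 77.52 , 87]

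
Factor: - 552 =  - 2^3 * 3^1*23^1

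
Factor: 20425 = 5^2 * 19^1*43^1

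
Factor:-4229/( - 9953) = 37^(-1)*269^( - 1 )*4229^1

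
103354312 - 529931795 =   -  426577483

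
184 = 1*184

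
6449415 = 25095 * 257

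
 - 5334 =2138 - 7472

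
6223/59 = 105  +  28/59 = 105.47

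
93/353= 93/353 = 0.26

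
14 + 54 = 68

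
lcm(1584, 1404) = 61776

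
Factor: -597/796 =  - 2^( - 2 )*3^1 = -  3/4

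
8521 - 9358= -837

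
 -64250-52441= - 116691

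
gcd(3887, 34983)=3887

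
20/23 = 20/23 = 0.87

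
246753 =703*351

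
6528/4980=544/415 = 1.31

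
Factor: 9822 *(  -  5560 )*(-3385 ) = 2^4*3^1*5^2*139^1*677^1 * 1637^1 = 184855933200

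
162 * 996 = 161352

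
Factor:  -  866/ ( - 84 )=2^(  -  1)*3^ ( - 1 )*7^( - 1 )*433^1= 433/42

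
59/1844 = 59/1844 = 0.03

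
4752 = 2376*2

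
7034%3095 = 844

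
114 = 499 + -385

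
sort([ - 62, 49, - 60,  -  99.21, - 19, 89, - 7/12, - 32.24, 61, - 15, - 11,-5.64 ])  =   [ - 99.21, - 62,-60,  -  32.24,-19,  -  15, - 11,-5.64,-7/12,49, 61,89]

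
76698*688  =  52768224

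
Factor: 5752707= 3^1*  1917569^1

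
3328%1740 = 1588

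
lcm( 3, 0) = 0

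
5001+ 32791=37792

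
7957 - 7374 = 583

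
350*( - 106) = - 37100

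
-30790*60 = - 1847400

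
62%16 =14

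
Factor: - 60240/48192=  - 2^(  -  2 )*5^1  =  - 5/4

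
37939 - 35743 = 2196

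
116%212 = 116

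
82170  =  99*830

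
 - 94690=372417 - 467107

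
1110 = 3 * 370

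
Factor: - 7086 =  - 2^1*3^1*1181^1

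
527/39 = 527/39  =  13.51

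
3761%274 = 199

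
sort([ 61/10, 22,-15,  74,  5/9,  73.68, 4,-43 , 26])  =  [ - 43, - 15,  5/9,  4,61/10,22,26, 73.68, 74]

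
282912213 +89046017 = 371958230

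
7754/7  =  7754/7 = 1107.71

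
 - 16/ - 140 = 4/35 = 0.11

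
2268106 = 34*66709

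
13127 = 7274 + 5853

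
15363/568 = 27 + 27/568 = 27.05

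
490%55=50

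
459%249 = 210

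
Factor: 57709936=2^4 * 37^1*71^1 * 1373^1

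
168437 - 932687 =-764250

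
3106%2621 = 485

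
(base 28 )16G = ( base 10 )968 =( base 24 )1G8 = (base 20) 288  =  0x3C8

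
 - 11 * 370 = -4070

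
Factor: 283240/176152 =5^1*73^1*227^( - 1 )=365/227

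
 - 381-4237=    - 4618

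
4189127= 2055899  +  2133228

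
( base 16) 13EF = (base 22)abl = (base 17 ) 10B3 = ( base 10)5103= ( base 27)700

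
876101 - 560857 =315244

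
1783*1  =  1783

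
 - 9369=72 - 9441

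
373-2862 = -2489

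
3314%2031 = 1283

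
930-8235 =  - 7305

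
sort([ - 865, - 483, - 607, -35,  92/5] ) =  [ - 865, - 607, - 483, - 35,92/5 ]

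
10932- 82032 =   -  71100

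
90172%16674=6802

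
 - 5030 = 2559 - 7589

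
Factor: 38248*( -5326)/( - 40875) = 203708848/40875 = 2^4*3^(-1)*5^( - 3 )*7^1* 109^( -1)*683^1*2663^1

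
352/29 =12 + 4/29 = 12.14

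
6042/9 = 671 + 1/3 = 671.33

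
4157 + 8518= 12675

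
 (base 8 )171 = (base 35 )3G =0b1111001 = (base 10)121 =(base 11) 100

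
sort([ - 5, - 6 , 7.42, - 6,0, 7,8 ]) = [ - 6  , - 6, - 5,0, 7 , 7.42, 8 ]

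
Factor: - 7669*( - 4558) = 34955302 = 2^1*43^1*53^1*7669^1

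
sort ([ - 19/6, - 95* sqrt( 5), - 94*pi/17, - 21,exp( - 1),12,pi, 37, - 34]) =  [ - 95*sqrt ( 5), - 34, - 21, - 94*pi/17, -19/6, exp( - 1 ),  pi,12,37] 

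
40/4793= 40/4793=0.01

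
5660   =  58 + 5602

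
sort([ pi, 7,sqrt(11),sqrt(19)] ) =[pi,sqrt( 11),sqrt( 19 ),7 ]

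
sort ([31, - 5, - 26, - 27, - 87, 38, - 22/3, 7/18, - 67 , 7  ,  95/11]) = [ - 87,- 67, - 27, - 26 , - 22/3, - 5, 7/18, 7,95/11,31,  38 ] 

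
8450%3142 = 2166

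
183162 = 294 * 623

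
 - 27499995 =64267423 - 91767418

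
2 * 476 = 952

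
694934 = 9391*74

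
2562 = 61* 42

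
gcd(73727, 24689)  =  1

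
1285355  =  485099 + 800256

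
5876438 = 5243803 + 632635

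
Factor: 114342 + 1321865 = 1436207^1= 1436207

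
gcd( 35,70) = 35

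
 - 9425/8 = -1179 + 7/8 =-1178.12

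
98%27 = 17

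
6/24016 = 3/12008 = 0.00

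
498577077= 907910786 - 409333709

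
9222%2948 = 378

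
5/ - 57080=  - 1/11416 = - 0.00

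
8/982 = 4/491 = 0.01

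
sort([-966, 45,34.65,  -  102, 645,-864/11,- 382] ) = [ -966,- 382, - 102, - 864/11,34.65, 45 , 645]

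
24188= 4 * 6047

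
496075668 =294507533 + 201568135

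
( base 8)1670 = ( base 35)r7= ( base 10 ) 952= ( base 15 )437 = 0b1110111000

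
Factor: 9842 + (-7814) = 2^2*3^1*13^2 = 2028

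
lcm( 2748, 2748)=2748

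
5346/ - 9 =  - 594/1  =  - 594.00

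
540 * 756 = 408240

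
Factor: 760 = 2^3 * 5^1 *19^1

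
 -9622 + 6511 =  - 3111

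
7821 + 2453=10274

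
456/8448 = 19/352  =  0.05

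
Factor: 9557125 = 5^3*101^1*757^1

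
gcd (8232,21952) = 2744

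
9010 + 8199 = 17209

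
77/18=4+5/18 = 4.28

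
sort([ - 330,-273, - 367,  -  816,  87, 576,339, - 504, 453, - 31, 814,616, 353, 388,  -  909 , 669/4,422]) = [-909, - 816, - 504,- 367,  -  330, - 273, - 31, 87,  669/4 , 339,353 , 388,422, 453,576,  616,  814 ] 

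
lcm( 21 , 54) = 378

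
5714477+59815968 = 65530445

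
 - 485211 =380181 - 865392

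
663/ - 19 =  - 663/19 =- 34.89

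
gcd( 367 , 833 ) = 1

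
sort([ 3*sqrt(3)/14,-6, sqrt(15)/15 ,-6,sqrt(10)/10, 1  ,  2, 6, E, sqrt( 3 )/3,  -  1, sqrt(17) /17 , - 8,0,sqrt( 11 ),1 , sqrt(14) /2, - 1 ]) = [ - 8,  -  6, - 6, - 1,-1, 0,sqrt( 17)/17, sqrt(15 )/15, sqrt(10)/10,  3 * sqrt( 3)/14,sqrt(3)/3,  1, 1,  sqrt(14)/2, 2,  E, sqrt(11 ),6]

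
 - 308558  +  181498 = -127060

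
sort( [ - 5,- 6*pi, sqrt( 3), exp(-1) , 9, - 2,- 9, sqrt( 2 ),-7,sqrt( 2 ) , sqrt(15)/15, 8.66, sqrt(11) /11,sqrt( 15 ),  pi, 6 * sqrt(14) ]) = [- 6*pi,-9, - 7,- 5, - 2,sqrt (15)/15,sqrt( 11)/11,  exp( - 1 ), sqrt( 2), sqrt ( 2), sqrt(3),pi, sqrt( 15),  8.66, 9, 6*sqrt( 14)]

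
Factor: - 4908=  - 2^2*3^1*409^1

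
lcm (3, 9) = 9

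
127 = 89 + 38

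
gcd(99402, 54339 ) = 3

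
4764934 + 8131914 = 12896848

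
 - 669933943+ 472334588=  - 197599355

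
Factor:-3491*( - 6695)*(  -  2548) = - 59552480260 = -2^2*5^1*7^2*13^2*103^1*3491^1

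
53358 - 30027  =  23331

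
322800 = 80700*4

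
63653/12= 63653/12   =  5304.42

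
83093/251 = 83093/251 = 331.05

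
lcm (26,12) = 156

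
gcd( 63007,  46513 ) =1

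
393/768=131/256= 0.51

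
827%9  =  8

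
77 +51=128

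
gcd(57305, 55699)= 73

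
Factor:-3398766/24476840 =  - 1699383/12238420 =- 2^( - 2)*3^1*5^( - 1)*7^1*80923^1*611921^( - 1) 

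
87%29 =0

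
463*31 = 14353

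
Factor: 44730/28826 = 45/29 = 3^2*5^1 * 29^( - 1 ) 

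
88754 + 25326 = 114080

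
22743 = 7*3249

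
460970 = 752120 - 291150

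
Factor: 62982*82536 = 5198282352= 2^4*3^3*19^1*181^1*3499^1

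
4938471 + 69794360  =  74732831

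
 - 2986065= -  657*4545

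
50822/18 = 2823 + 4/9 = 2823.44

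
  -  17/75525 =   -  1 + 75508/75525 = -0.00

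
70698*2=141396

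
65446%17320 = 13486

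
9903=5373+4530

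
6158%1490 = 198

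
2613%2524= 89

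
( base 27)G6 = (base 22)jk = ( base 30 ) ei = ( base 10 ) 438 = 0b110110110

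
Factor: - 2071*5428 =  - 11241388 = - 2^2*19^1*23^1*59^1*109^1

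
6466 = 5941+525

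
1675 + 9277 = 10952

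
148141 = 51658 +96483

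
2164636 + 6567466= 8732102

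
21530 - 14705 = 6825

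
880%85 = 30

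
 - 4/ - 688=1/172=0.01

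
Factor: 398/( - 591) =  -2^1*3^( - 1)*197^ ( - 1)*199^1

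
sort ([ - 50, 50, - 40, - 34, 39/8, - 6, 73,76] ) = [ - 50, - 40, - 34, - 6,39/8,  50, 73, 76]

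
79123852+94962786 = 174086638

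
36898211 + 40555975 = 77454186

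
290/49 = 290/49 = 5.92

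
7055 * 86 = 606730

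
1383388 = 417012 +966376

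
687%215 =42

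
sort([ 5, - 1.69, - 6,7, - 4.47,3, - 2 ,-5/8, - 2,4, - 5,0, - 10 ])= [ - 10, - 6, - 5, - 4.47, - 2, - 2,-1.69, - 5/8 , 0, 3,4, 5,7 ]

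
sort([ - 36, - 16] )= [ - 36,-16] 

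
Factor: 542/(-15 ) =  - 2^1*3^ (  -  1 )*5^( - 1)*271^1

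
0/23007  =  0=0.00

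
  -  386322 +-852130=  - 1238452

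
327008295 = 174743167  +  152265128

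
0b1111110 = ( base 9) 150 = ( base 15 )86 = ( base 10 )126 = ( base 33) 3R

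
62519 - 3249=59270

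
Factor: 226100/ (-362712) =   -  475/762 = -2^(-1 )*3^(-1)*5^2*19^1*127^(  -  1)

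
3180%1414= 352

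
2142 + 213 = 2355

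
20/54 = 10/27 = 0.37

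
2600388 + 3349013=5949401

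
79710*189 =15065190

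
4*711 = 2844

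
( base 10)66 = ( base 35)1V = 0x42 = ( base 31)24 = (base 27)2c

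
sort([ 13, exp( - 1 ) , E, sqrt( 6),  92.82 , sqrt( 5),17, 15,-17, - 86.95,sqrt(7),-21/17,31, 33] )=[ -86.95, - 17, - 21/17,exp( - 1 ),sqrt( 5 ), sqrt( 6 ), sqrt(7 ), E,13,15,  17,31,33,92.82]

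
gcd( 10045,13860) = 35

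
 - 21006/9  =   - 2334 = - 2334.00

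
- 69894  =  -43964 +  - 25930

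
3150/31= 3150/31=   101.61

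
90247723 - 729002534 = -638754811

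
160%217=160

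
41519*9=373671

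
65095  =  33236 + 31859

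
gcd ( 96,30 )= 6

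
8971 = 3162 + 5809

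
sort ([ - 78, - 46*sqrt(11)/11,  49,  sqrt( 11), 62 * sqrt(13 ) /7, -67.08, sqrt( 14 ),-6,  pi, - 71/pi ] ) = [ - 78, - 67.08,  -  71/pi,-46*sqrt(11) /11,-6, pi, sqrt(11 ),sqrt( 14 ),62 * sqrt( 13 )/7,49 ]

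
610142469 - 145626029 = 464516440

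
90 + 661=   751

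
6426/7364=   459/526 = 0.87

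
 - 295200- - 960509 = 665309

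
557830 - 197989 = 359841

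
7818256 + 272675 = 8090931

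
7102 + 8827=15929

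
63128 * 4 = 252512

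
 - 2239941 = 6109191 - 8349132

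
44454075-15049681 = 29404394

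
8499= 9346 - 847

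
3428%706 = 604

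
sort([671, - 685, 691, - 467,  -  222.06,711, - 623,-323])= [ - 685, - 623, - 467, - 323 , - 222.06,671,691,711 ] 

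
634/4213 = 634/4213 = 0.15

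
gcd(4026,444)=6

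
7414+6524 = 13938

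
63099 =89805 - 26706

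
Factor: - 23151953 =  - 11^1 *2104723^1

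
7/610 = 7/610 = 0.01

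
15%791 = 15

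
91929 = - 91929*( - 1)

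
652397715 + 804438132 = 1456835847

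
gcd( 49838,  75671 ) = 1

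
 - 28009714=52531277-80540991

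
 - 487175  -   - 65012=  - 422163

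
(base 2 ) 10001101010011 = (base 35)7dd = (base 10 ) 9043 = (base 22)if1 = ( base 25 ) ebi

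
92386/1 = 92386 = 92386.00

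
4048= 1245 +2803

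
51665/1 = 51665=51665.00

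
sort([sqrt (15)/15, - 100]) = [ - 100, sqrt (15)/15 ]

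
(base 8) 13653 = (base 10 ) 6059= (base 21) dfb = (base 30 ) 6lt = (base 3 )22022102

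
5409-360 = 5049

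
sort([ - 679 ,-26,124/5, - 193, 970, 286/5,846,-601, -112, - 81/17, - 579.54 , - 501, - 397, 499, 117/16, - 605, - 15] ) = [ - 679,- 605, - 601, - 579.54, - 501, - 397, - 193, - 112, - 26, - 15, - 81/17, 117/16, 124/5, 286/5,  499, 846, 970]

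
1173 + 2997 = 4170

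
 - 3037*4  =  -12148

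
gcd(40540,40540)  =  40540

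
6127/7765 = 6127/7765 = 0.79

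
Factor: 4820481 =3^2 * 535609^1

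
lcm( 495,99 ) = 495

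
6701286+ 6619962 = 13321248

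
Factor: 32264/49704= 3^( - 1)*19^(-1 )*37^1 = 37/57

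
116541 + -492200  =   - 375659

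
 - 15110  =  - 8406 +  - 6704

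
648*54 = 34992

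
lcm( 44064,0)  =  0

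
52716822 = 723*72914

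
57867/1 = 57867 = 57867.00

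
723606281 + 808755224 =1532361505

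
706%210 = 76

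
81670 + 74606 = 156276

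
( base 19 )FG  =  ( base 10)301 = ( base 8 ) 455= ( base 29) AB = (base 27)b4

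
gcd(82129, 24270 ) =1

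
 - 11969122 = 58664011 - 70633133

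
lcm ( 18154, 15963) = 925854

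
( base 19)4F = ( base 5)331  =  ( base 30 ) 31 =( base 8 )133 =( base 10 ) 91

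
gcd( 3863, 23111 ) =1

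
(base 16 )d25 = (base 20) 885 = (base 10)3365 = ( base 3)11121122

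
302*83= 25066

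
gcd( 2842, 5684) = 2842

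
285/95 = 3 =3.00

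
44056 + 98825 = 142881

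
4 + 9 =13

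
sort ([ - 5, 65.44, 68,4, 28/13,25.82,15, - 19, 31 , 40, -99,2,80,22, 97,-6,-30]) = [ - 99, - 30, - 19, -6,-5,2,28/13,  4,15,22 , 25.82 , 31,40 , 65.44, 68, 80, 97] 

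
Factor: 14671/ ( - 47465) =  - 5^ ( - 1 )*11^( - 1 )*17^1= - 17/55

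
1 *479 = 479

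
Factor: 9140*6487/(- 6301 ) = -59291180/6301 = - 2^2*5^1 *13^1*457^1*499^1*6301^( - 1) 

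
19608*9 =176472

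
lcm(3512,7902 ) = 31608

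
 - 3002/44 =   -  1501/22 = -  68.23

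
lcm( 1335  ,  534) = 2670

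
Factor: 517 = 11^1*47^1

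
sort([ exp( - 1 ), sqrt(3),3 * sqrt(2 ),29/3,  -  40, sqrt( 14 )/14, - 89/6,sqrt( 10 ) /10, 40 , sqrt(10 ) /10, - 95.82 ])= [ - 95.82, - 40, - 89/6, sqrt( 14 ) /14, sqrt ( 10)/10, sqrt( 10 ) /10,exp( - 1 ), sqrt ( 3 ) , 3*sqrt( 2 ),29/3, 40]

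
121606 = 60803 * 2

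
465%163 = 139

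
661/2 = 661/2  =  330.50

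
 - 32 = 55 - 87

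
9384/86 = 4692/43  =  109.12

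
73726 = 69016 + 4710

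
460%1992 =460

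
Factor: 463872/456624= 2^6*3^ ( - 2) * 7^ ( - 1 ) = 64/63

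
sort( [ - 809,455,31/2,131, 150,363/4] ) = [-809,31/2,363/4,131, 150,455]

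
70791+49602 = 120393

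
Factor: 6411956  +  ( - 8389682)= - 2^1*3^1*113^1*2917^1=- 1977726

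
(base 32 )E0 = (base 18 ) 16g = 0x1C0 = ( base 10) 448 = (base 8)700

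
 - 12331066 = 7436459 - 19767525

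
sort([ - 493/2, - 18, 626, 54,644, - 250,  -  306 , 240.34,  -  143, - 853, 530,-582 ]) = [-853, - 582 ,-306 , - 250,-493/2,- 143, - 18,54, 240.34, 530, 626, 644]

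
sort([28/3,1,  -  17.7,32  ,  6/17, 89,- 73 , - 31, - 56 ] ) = [  -  73, - 56, - 31 ,  -  17.7, 6/17,1,28/3, 32,89 ] 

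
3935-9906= - 5971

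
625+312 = 937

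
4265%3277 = 988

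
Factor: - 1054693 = - 1021^1*1033^1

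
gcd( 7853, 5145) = 1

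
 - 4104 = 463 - 4567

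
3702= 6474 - 2772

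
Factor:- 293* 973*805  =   - 229496645=- 5^1*7^2*23^1 * 139^1*293^1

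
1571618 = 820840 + 750778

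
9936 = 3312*3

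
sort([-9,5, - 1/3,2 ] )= [ - 9, - 1/3, 2,5 ] 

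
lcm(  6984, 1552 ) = 13968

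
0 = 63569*0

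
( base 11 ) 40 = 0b101100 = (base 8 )54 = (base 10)44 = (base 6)112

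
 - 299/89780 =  - 1 + 89481/89780 = - 0.00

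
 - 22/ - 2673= 2/243   =  0.01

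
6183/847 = 7+254/847 = 7.30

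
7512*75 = 563400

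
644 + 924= 1568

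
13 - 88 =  -75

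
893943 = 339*2637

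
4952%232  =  80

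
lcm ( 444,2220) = 2220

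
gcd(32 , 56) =8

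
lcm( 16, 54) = 432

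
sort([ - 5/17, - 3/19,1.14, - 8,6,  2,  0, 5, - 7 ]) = [ - 8,  -  7, - 5/17, - 3/19,  0, 1.14, 2,5, 6] 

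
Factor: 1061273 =1061273^1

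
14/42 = 1/3 = 0.33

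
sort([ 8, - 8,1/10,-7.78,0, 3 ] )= [ - 8, - 7.78,0,1/10,  3,8]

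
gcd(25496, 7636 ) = 4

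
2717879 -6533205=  -3815326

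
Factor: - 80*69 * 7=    - 2^4*3^1*5^1* 7^1 * 23^1 = -38640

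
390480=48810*8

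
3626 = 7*518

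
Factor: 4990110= 2^1 * 3^1*5^1*41^1*4057^1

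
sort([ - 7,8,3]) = [ - 7,3,8] 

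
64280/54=1190  +  10/27=1190.37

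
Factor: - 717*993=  - 711981 = - 3^2*239^1*331^1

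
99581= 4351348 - 4251767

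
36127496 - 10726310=25401186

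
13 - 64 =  - 51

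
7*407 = 2849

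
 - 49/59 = -1 + 10/59 = - 0.83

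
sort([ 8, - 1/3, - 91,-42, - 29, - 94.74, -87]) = [ - 94.74, - 91, - 87, - 42, - 29, - 1/3,8 ]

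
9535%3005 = 520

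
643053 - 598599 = 44454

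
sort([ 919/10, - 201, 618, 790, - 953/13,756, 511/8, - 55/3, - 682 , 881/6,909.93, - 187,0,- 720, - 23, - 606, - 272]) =[ - 720 ,- 682, - 606, - 272, - 201, - 187, - 953/13, - 23, - 55/3, 0, 511/8, 919/10, 881/6, 618, 756,790,909.93 ]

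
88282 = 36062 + 52220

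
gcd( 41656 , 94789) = 1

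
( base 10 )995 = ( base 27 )19N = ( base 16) 3E3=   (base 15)465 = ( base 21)258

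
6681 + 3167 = 9848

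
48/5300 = 12/1325=   0.01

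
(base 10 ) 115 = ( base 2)1110011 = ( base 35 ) 3A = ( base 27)47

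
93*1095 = 101835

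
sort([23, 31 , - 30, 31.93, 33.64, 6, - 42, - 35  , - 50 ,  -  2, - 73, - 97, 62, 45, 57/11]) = [-97, - 73, - 50, - 42, - 35,- 30, - 2,  57/11,6,23,31, 31.93,33.64 , 45,62] 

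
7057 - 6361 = 696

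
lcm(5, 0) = 0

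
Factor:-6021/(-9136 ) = 2^ ( - 4)*3^3*223^1 * 571^( - 1 ) 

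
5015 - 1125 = 3890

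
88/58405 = 88/58405=0.00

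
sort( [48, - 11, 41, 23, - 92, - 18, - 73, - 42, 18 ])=[ - 92, - 73, - 42, - 18, - 11,18, 23 , 41,48 ]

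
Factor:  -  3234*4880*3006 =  - 47440451520 = -2^6 * 3^3*5^1 * 7^2*11^1 * 61^1 * 167^1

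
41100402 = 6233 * 6594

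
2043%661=60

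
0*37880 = 0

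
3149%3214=3149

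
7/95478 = 7/95478 = 0.00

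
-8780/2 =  - 4390 = -4390.00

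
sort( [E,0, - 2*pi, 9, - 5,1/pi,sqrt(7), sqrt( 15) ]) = [  -  2*pi, - 5, 0, 1/pi, sqrt(7), E,sqrt( 15), 9 ]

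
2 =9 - 7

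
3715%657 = 430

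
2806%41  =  18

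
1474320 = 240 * 6143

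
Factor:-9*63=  - 3^4*7^1 = - 567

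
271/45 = 6 + 1/45 = 6.02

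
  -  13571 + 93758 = 80187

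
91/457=91/457 = 0.20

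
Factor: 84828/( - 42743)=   -  2^2*3^1*7069^1*42743^ ( - 1)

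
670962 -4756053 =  - 4085091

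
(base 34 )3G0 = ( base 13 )1A98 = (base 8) 7654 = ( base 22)868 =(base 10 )4012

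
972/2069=972/2069 =0.47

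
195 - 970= - 775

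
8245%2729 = 58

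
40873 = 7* 5839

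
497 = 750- 253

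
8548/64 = 133 + 9/16 = 133.56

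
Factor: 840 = 2^3*3^1*5^1 * 7^1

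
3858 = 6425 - 2567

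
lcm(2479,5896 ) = 218152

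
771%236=63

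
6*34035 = 204210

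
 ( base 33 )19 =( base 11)39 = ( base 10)42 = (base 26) 1G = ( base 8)52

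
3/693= 1/231 = 0.00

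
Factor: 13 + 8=21= 3^1*7^1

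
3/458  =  3/458 = 0.01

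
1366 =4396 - 3030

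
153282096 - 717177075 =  - 563894979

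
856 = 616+240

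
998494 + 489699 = 1488193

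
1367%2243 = 1367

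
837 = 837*1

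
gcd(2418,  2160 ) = 6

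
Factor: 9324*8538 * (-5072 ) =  - 2^7*3^3 * 7^1*37^1 *317^1*1423^1 = - 403773358464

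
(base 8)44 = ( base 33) 13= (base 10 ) 36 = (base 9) 40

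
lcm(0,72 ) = 0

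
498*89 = 44322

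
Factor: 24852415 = 5^1*7^1*239^1 * 2971^1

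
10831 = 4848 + 5983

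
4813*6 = 28878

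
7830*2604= 20389320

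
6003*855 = 5132565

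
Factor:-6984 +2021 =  - 4963 =- 7^1 * 709^1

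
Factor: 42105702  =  2^1*3^1*17^1*47^1 * 8783^1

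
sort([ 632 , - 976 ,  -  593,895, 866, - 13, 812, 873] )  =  [ - 976,-593 , - 13, 632, 812, 866, 873, 895 ] 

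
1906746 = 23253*82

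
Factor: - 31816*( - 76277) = 2426829032 = 2^3*41^1*83^1*97^1*919^1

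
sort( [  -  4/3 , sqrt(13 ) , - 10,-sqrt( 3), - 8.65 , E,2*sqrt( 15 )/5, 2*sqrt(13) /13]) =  [ - 10, - 8.65 , - sqrt (3 ), - 4/3,2*sqrt( 13 )/13, 2*sqrt(15)/5, E,sqrt(13)] 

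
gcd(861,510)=3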